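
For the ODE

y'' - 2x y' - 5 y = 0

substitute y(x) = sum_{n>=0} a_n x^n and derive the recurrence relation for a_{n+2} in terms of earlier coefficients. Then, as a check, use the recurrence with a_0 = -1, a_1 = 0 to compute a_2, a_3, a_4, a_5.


Substitute y = sum_n a_n x^n.
y''(x) has coefficient (n+2)(n+1) a_{n+2} at x^n;
-2 x y'(x) has coefficient -2 n a_n at x^n (shift);
-5 y(x) has coefficient -5 a_n at x^n.
Matching x^n: (n+2)(n+1) a_{n+2} + (-2n - 5) a_n = 0.
Thus a_{n+2} = (2n + 5) / ((n+1)(n+2)) * a_n.

Check with a_0 = -1, a_1 = 0 (apply the recurrence for n = 0, 1, 2, 3): a_0 = -1, a_1 = 0, a_2 = -5/2, a_3 = 0, a_4 = -15/8, a_5 = 0.

a_(n+2) = (2n + 5) / ((n+1)(n+2)) * a_n; check: a_0 = -1, a_1 = 0, a_2 = -5/2, a_3 = 0, a_4 = -15/8, a_5 = 0


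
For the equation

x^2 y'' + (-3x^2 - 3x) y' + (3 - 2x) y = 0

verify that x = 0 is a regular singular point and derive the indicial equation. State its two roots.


Divide by x^2 to reach normal form y'' + P_1(x) y' + P_2(x) y = 0 with P_1(x) = -3 - 3/x and P_2(x) = -2/x + 3/x^2.
x = 0 is a singular point because the y'-coefficient -3 - 3/x has a pole at x = 0 and the y-coefficient -2/x + 3/x^2 has a pole at x = 0.
It is a regular singular point because x P_1(x) = p(x) = -3x - 3 and x^2 P_2(x) = q(x) = 3 - 2x are polynomials, hence analytic at x = 0.
p(0) = -3,  q(0) = 3.
Indicial equation: r(r-1) + p(0) r + q(0) = 0, i.e. r^2 + (p(0) - 1) r + q(0) = 0, i.e. r^2 - 4 r + 3 = 0.
Discriminant: (-4)^2 - 4(3) = 4, so r = (4 ± 2)/2.
Solving: r_1 = 3, r_2 = 1.

indicial: r^2 - 4 r + 3 = 0; roots r_1 = 3, r_2 = 1


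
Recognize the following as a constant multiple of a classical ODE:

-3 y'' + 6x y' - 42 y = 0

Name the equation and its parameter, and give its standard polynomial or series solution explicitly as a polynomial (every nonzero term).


All three coefficients share the factor -3; dividing through by -3 gives  y'' - 2x y' + 14 y = 0.
This matches the Hermite equation y'' - 2x y' + 2n y = 0 with 2n = 14, so n = 7; the polynomial solution is H_7(x).
With y = sum_k a_k x^k, matching x^k gives (k+2)(k+1) a_{k+2} = 2(k - n) a_k = 2(k - 7) a_k. The right side vanishes at k = 7, so the series with the parity of 7 terminates at degree 7.
Standard normalization: leading coefficient of H_n is 2^n, so a_7 = 2^7 = 128. Work downward with a_k = (k+1)(k+2) a_{k+2} / (2(k - n)):
  a_5 = (6)(7)(128) / (2(5 - 7)) = 5376/(-4) = -1344
  a_3 = (4)(5)(-1344) / (2(3 - 7)) = -26880/(-8) = 3360
  a_1 = (2)(3)(3360) / (2(1 - 7)) = 20160/(-12) = -1680
Hence H_7(x) = 128 x^7 - 1344 x^5 + 3360 x^3 - 1680 x.

H_7(x); series = 128 x^7 - 1344 x^5 + 3360 x^3 - 1680 x


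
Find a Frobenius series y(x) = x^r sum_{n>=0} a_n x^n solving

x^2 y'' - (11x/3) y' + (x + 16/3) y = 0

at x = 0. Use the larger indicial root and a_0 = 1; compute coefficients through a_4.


Write in Frobenius form y'' + (p(x)/x) y' + (q(x)/x^2) y = 0:
  p(x) = -11/3,  q(x) = x + 16/3.
Indicial equation: r(r-1) + (-11/3) r + (16/3) = 0 -> roots r_1 = 8/3, r_2 = 2.
Take r = r_1 = 8/3. Let y(x) = x^r sum_{n>=0} a_n x^n with a_0 = 1.
Substitute y = x^r sum a_n x^n and match x^{r+n}. The recurrence is
  D(n) a_n + 1 a_{n-1} = 0,  where D(n) = (r+n)(r+n-1) + (-11/3)(r+n) + (16/3).
  a_n = -1 / D(n) * a_{n-1}.
Since the indicial polynomial factors as (r - r_1)(r - r_2), D(n) = (r_1 + n - r_1)(r_1 + n - r_2) = n(n + 2/3).
Evaluating step by step (a_0 = 1):
  n = 1: D(1) = 1(1 + 2/3) = 5/3; numerator = -1(1) = -1; a_1 = (-1)/(5/3) = -3/5
  n = 2: D(2) = 2(2 + 2/3) = 16/3; numerator = -1(-3/5) = 3/5; a_2 = (3/5)/(16/3) = 9/80
  n = 3: D(3) = 3(3 + 2/3) = 11; numerator = -1(9/80) = -9/80; a_3 = (-9/80)/(11) = -9/880
  n = 4: D(4) = 4(4 + 2/3) = 56/3; numerator = -1(-9/880) = 9/880; a_4 = (9/880)/(56/3) = 27/49280

r = 8/3; a_0 = 1; a_1 = -3/5; a_2 = 9/80; a_3 = -9/880; a_4 = 27/49280


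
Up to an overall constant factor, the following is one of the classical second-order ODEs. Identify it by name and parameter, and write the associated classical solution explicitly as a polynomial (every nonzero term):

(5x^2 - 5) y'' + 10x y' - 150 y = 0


All three coefficients share the factor -5; dividing through by -5 gives  (1 - x^2) y'' - 2x y' + 30 y = 0.
This matches the Legendre equation (1 - x^2) y'' - 2x y' + n(n+1) y = 0 (note the -2x y' term) with n(n+1) = 30, so n = 5; the polynomial solution is P_5(x).
With y = sum_k a_k x^k, matching x^k gives (k+2)(k+1) a_{k+2} = [k(k+1) - n(n+1)] a_k = (k - 5)(k + 6) a_k. The right side vanishes at k = 5, so the series with the parity of 5 terminates at degree 5.
Standard normalization (P_n(1) = 1): leading coefficient (2n)!/(2^n (n!)^2) = 3628800/(32*14400) = 63/8, so a_5 = 63/8. Work downward with a_k = (k+1)(k+2) a_{k+2} / ((k - 5)(k + 6)):
  a_3 = (4)(5)(63/8) / ((3 - 5)(3 + 6)) = (315/2)/(-18) = -35/4
  a_1 = (2)(3)(-35/4) / ((1 - 5)(1 + 6)) = (-105/2)/(-28) = 15/8
Hence P_5(x) = 63 x^5/8 - 35 x^3/4 + 15 x/8.

P_5(x); series = 63 x^5/8 - 35 x^3/4 + 15 x/8


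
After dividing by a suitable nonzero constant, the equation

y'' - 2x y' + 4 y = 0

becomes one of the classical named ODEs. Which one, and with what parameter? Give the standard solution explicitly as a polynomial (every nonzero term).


The equation is already in a standard form:  y'' - 2x y' + 4 y = 0.
This matches the Hermite equation y'' - 2x y' + 2n y = 0 with 2n = 4, so n = 2; the polynomial solution is H_2(x).
With y = sum_k a_k x^k, matching x^k gives (k+2)(k+1) a_{k+2} = 2(k - n) a_k = 2(k - 2) a_k. The right side vanishes at k = 2, so the series with the parity of 2 terminates at degree 2.
Standard normalization: leading coefficient of H_n is 2^n, so a_2 = 2^2 = 4. Work downward with a_k = (k+1)(k+2) a_{k+2} / (2(k - n)):
  a_0 = (1)(2)(4) / (2(0 - 2)) = 8/(-4) = -2
Hence H_2(x) = 4 x^2 - 2.

H_2(x); series = 4 x^2 - 2


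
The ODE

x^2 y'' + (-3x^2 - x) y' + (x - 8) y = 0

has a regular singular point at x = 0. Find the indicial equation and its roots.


Divide by x^2 to reach normal form y'' + P_1(x) y' + P_2(x) y = 0 with P_1(x) = -3 - 1/x and P_2(x) = 1/x - 8/x^2.
x = 0 is a singular point because the y'-coefficient -3 - 1/x has a pole at x = 0 and the y-coefficient 1/x - 8/x^2 has a pole at x = 0.
It is a regular singular point because x P_1(x) = p(x) = -3x - 1 and x^2 P_2(x) = q(x) = x - 8 are polynomials, hence analytic at x = 0.
p(0) = -1,  q(0) = -8.
Indicial equation: r(r-1) + p(0) r + q(0) = 0, i.e. r^2 + (p(0) - 1) r + q(0) = 0, i.e. r^2 - 2 r - 8 = 0.
Discriminant: (-2)^2 - 4(-8) = 36, so r = (2 ± 6)/2.
Solving: r_1 = 4, r_2 = -2.

indicial: r^2 - 2 r - 8 = 0; roots r_1 = 4, r_2 = -2


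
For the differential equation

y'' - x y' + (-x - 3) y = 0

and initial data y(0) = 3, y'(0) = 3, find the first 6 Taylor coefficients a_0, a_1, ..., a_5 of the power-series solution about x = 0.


Ansatz: y(x) = sum_{n>=0} a_n x^n, so y'(x) = sum_{n>=1} n a_n x^(n-1) and y''(x) = sum_{n>=2} n(n-1) a_n x^(n-2).
Substitute into P(x) y'' + Q(x) y' + R(x) y = 0 with P(x) = 1, Q(x) = -x, R(x) = -x - 3, and match powers of x.
Initial conditions: a_0 = 3, a_1 = 3.
Setting the coefficient of each power of x to zero and solving order by order (substituting the coefficients already found):
  x^0: 2 a_2 - 3 a_0 = 0  ->  2 a_2 = 3 a_0 = 9  ->  a_2 = 9/2
  x^1: 6 a_3 - 4 a_1 - a_0 = 0  ->  6 a_3 = 4 a_1 + a_0 = 15  ->  a_3 = 5/2
  x^2: 12 a_4 - 5 a_2 - a_1 = 0  ->  12 a_4 = 5 a_2 + a_1 = 51/2  ->  a_4 = 17/8
  x^3: 20 a_5 - 6 a_3 - a_2 = 0  ->  20 a_5 = 6 a_3 + a_2 = 39/2  ->  a_5 = 39/40
Truncated series: y(x) = 3 + 3 x + (9/2) x^2 + (5/2) x^3 + (17/8) x^4 + (39/40) x^5 + O(x^6).

a_0 = 3; a_1 = 3; a_2 = 9/2; a_3 = 5/2; a_4 = 17/8; a_5 = 39/40


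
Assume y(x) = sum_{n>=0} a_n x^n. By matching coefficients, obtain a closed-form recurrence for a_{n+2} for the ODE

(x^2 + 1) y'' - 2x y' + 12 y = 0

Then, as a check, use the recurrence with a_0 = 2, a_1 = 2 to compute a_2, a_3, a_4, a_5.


Substitute y = sum_n a_n x^n.
(1 + 1 x^2) y'' contributes (n+2)(n+1) a_{n+2} + n(n-1) a_n at x^n.
-2 x y'(x) contributes -2 n a_n at x^n.
12 y(x) contributes 12 a_n at x^n.
Matching x^n: (n+2)(n+1) a_{n+2} + (n(n-1) - 2 n + 12) a_n = 0.
Thus a_{n+2} = (-n(n-1) + 2 n - 12) / ((n+1)(n+2)) * a_n.

Check with a_0 = 2, a_1 = 2 (apply the recurrence for n = 0, 1, 2, 3): a_0 = 2, a_1 = 2, a_2 = -12, a_3 = -10/3, a_4 = 10, a_5 = 2.

a_(n+2) = (-n(n-1) + 2 n - 12) / ((n+1)(n+2)) * a_n; check: a_0 = 2, a_1 = 2, a_2 = -12, a_3 = -10/3, a_4 = 10, a_5 = 2


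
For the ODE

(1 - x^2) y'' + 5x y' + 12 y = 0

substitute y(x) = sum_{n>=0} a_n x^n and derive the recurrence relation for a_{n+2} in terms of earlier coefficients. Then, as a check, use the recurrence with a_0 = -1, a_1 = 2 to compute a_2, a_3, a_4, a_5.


Substitute y = sum_n a_n x^n.
(1 - 1 x^2) y'' contributes (n+2)(n+1) a_{n+2} - n(n-1) a_n at x^n.
5 x y'(x) contributes 5 n a_n at x^n.
12 y(x) contributes 12 a_n at x^n.
Matching x^n: (n+2)(n+1) a_{n+2} + (-n(n-1) + 5 n + 12) a_n = 0.
Thus a_{n+2} = (n(n-1) - 5 n - 12) / ((n+1)(n+2)) * a_n.

Check with a_0 = -1, a_1 = 2 (apply the recurrence for n = 0, 1, 2, 3): a_0 = -1, a_1 = 2, a_2 = 6, a_3 = -17/3, a_4 = -10, a_5 = 119/20.

a_(n+2) = (n(n-1) - 5 n - 12) / ((n+1)(n+2)) * a_n; check: a_0 = -1, a_1 = 2, a_2 = 6, a_3 = -17/3, a_4 = -10, a_5 = 119/20


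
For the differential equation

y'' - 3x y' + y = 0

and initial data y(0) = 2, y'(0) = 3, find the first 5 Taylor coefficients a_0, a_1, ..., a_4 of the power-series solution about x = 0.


Ansatz: y(x) = sum_{n>=0} a_n x^n, so y'(x) = sum_{n>=1} n a_n x^(n-1) and y''(x) = sum_{n>=2} n(n-1) a_n x^(n-2).
Substitute into P(x) y'' + Q(x) y' + R(x) y = 0 with P(x) = 1, Q(x) = -3x, R(x) = 1, and match powers of x.
Initial conditions: a_0 = 2, a_1 = 3.
Setting the coefficient of each power of x to zero and solving order by order (substituting the coefficients already found):
  x^0: 2 a_2 + a_0 = 0  ->  2 a_2 = -a_0 = -2  ->  a_2 = -1
  x^1: 6 a_3 - 2 a_1 = 0  ->  6 a_3 = 2 a_1 = 6  ->  a_3 = 1
  x^2: 12 a_4 - 5 a_2 = 0  ->  12 a_4 = 5 a_2 = -5  ->  a_4 = -5/12
Truncated series: y(x) = 2 + 3 x - x^2 + x^3 - (5/12) x^4 + O(x^5).

a_0 = 2; a_1 = 3; a_2 = -1; a_3 = 1; a_4 = -5/12


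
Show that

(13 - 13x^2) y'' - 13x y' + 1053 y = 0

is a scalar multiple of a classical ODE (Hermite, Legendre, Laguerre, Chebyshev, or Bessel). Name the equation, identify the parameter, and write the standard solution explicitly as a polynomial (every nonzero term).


All three coefficients share the factor 13; dividing through by 13 gives  (1 - x^2) y'' - x y' + 81 y = 0.
This matches the Chebyshev equation (1 - x^2) y'' - x y' + n^2 y = 0 (note the -x y' term, not -2x y') with n^2 = 81, so n = 9; the polynomial solution is T_9(x).
With y = sum_k a_k x^k, matching x^k gives (k+2)(k+1) a_{k+2} = (k^2 - n^2) a_k = (k - 9)(k + 9) a_k. The right side vanishes at k = 9, so the series with the parity of 9 terminates at degree 9.
Standard normalization: leading coefficient of T_n is 2^(n-1), so a_9 = 2^8 = 256. Work downward with a_k = (k+1)(k+2) a_{k+2} / ((k - 9)(k + 9)):
  a_7 = (8)(9)(256) / ((7 - 9)(7 + 9)) = 18432/(-32) = -576
  a_5 = (6)(7)(-576) / ((5 - 9)(5 + 9)) = -24192/(-56) = 432
  a_3 = (4)(5)(432) / ((3 - 9)(3 + 9)) = 8640/(-72) = -120
  a_1 = (2)(3)(-120) / ((1 - 9)(1 + 9)) = -720/(-80) = 9
Hence T_9(x) = 256 x^9 - 576 x^7 + 432 x^5 - 120 x^3 + 9 x.

T_9(x); series = 256 x^9 - 576 x^7 + 432 x^5 - 120 x^3 + 9 x


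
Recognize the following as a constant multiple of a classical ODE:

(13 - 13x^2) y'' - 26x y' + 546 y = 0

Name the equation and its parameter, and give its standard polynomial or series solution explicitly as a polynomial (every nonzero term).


All three coefficients share the factor 13; dividing through by 13 gives  (1 - x^2) y'' - 2x y' + 42 y = 0.
This matches the Legendre equation (1 - x^2) y'' - 2x y' + n(n+1) y = 0 (note the -2x y' term) with n(n+1) = 42, so n = 6; the polynomial solution is P_6(x).
With y = sum_k a_k x^k, matching x^k gives (k+2)(k+1) a_{k+2} = [k(k+1) - n(n+1)] a_k = (k - 6)(k + 7) a_k. The right side vanishes at k = 6, so the series with the parity of 6 terminates at degree 6.
Standard normalization (P_n(1) = 1): leading coefficient (2n)!/(2^n (n!)^2) = 479001600/(64*518400) = 231/16, so a_6 = 231/16. Work downward with a_k = (k+1)(k+2) a_{k+2} / ((k - 6)(k + 7)):
  a_4 = (5)(6)(231/16) / ((4 - 6)(4 + 7)) = (3465/8)/(-22) = -315/16
  a_2 = (3)(4)(-315/16) / ((2 - 6)(2 + 7)) = (-945/4)/(-36) = 105/16
  a_0 = (1)(2)(105/16) / ((0 - 6)(0 + 7)) = (105/8)/(-42) = -5/16
Hence P_6(x) = 231 x^6/16 - 315 x^4/16 + 105 x^2/16 - 5/16.

P_6(x); series = 231 x^6/16 - 315 x^4/16 + 105 x^2/16 - 5/16


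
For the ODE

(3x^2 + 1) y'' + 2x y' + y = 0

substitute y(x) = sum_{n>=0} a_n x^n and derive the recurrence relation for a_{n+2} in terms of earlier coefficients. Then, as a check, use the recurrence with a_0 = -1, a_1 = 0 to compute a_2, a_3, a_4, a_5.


Substitute y = sum_n a_n x^n.
(1 + 3 x^2) y'' contributes (n+2)(n+1) a_{n+2} + 3 n(n-1) a_n at x^n.
2 x y'(x) contributes 2 n a_n at x^n.
y(x) contributes 1 a_n at x^n.
Matching x^n: (n+2)(n+1) a_{n+2} + (3 n(n-1) + 2 n + 1) a_n = 0.
Thus a_{n+2} = (-3 n(n-1) - 2 n - 1) / ((n+1)(n+2)) * a_n.

Check with a_0 = -1, a_1 = 0 (apply the recurrence for n = 0, 1, 2, 3): a_0 = -1, a_1 = 0, a_2 = 1/2, a_3 = 0, a_4 = -11/24, a_5 = 0.

a_(n+2) = (-3 n(n-1) - 2 n - 1) / ((n+1)(n+2)) * a_n; check: a_0 = -1, a_1 = 0, a_2 = 1/2, a_3 = 0, a_4 = -11/24, a_5 = 0


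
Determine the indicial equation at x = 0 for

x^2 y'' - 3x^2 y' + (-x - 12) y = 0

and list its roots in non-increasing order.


Divide by x^2 to reach normal form y'' + P_1(x) y' + P_2(x) y = 0 with P_1(x) = -3 and P_2(x) = -1/x - 12/x^2.
x = 0 is a singular point because the y-coefficient -1/x - 12/x^2 has a pole at x = 0.
It is a regular singular point because x P_1(x) = p(x) = -3x and x^2 P_2(x) = q(x) = -x - 12 are polynomials, hence analytic at x = 0.
p(0) = 0,  q(0) = -12.
Indicial equation: r(r-1) + p(0) r + q(0) = 0, i.e. r^2 + (p(0) - 1) r + q(0) = 0, i.e. r^2 - 1 r - 12 = 0.
Discriminant: (-1)^2 - 4(-12) = 49, so r = (1 ± 7)/2.
Solving: r_1 = 4, r_2 = -3.

indicial: r^2 - 1 r - 12 = 0; roots r_1 = 4, r_2 = -3


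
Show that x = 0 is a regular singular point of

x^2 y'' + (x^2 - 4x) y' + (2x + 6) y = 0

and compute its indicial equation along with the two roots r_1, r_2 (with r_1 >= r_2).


Divide by x^2 to reach normal form y'' + P_1(x) y' + P_2(x) y = 0 with P_1(x) = 1 - 4/x and P_2(x) = 2/x + 6/x^2.
x = 0 is a singular point because the y'-coefficient 1 - 4/x has a pole at x = 0 and the y-coefficient 2/x + 6/x^2 has a pole at x = 0.
It is a regular singular point because x P_1(x) = p(x) = x - 4 and x^2 P_2(x) = q(x) = 2x + 6 are polynomials, hence analytic at x = 0.
p(0) = -4,  q(0) = 6.
Indicial equation: r(r-1) + p(0) r + q(0) = 0, i.e. r^2 + (p(0) - 1) r + q(0) = 0, i.e. r^2 - 5 r + 6 = 0.
Discriminant: (-5)^2 - 4(6) = 1, so r = (5 ± 1)/2.
Solving: r_1 = 3, r_2 = 2.

indicial: r^2 - 5 r + 6 = 0; roots r_1 = 3, r_2 = 2


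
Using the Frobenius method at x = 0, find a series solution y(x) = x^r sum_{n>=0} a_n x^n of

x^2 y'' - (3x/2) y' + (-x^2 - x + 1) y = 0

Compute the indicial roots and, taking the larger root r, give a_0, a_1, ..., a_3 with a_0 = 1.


Write in Frobenius form y'' + (p(x)/x) y' + (q(x)/x^2) y = 0:
  p(x) = -3/2,  q(x) = -x^2 - x + 1.
Indicial equation: r(r-1) + (-3/2) r + (1) = 0 -> roots r_1 = 2, r_2 = 1/2.
Take r = r_1 = 2. Let y(x) = x^r sum_{n>=0} a_n x^n with a_0 = 1.
Substitute y = x^r sum a_n x^n and match x^{r+n}. The recurrence is
  D(n) a_n - 1 a_{n-1} - 1 a_{n-2} = 0,  where D(n) = (r+n)(r+n-1) + (-3/2)(r+n) + (1).
  a_n = [1 a_{n-1} + 1 a_{n-2}] / D(n).
Since the indicial polynomial factors as (r - r_1)(r - r_2), D(n) = (r_1 + n - r_1)(r_1 + n - r_2) = n(n + 3/2).
Evaluating step by step (a_0 = 1):
  n = 1: D(1) = 1(1 + 3/2) = 5/2; numerator = 1(1) = 1; a_1 = (1)/(5/2) = 2/5
  n = 2: D(2) = 2(2 + 3/2) = 7; numerator = 1(2/5) + 1(1) = 7/5; a_2 = (7/5)/(7) = 1/5
  n = 3: D(3) = 3(3 + 3/2) = 27/2; numerator = 1(1/5) + 1(2/5) = 3/5; a_3 = (3/5)/(27/2) = 2/45

r = 2; a_0 = 1; a_1 = 2/5; a_2 = 1/5; a_3 = 2/45


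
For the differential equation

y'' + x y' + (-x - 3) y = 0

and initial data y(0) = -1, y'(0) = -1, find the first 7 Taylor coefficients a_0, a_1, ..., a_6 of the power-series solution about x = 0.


Ansatz: y(x) = sum_{n>=0} a_n x^n, so y'(x) = sum_{n>=1} n a_n x^(n-1) and y''(x) = sum_{n>=2} n(n-1) a_n x^(n-2).
Substitute into P(x) y'' + Q(x) y' + R(x) y = 0 with P(x) = 1, Q(x) = x, R(x) = -x - 3, and match powers of x.
Initial conditions: a_0 = -1, a_1 = -1.
Setting the coefficient of each power of x to zero and solving order by order (substituting the coefficients already found):
  x^0: 2 a_2 - 3 a_0 = 0  ->  2 a_2 = 3 a_0 = -3  ->  a_2 = -3/2
  x^1: 6 a_3 - 2 a_1 - a_0 = 0  ->  6 a_3 = 2 a_1 + a_0 = -3  ->  a_3 = -1/2
  x^2: 12 a_4 - a_2 - a_1 = 0  ->  12 a_4 = a_2 + a_1 = -5/2  ->  a_4 = -5/24
  x^3: 20 a_5 - a_2 = 0  ->  20 a_5 = a_2 = -3/2  ->  a_5 = -3/40
  x^4: 30 a_6 + a_4 - a_3 = 0  ->  30 a_6 = -a_4 + a_3 = -7/24  ->  a_6 = -7/720
Truncated series: y(x) = -1 - x - (3/2) x^2 - (1/2) x^3 - (5/24) x^4 - (3/40) x^5 - (7/720) x^6 + O(x^7).

a_0 = -1; a_1 = -1; a_2 = -3/2; a_3 = -1/2; a_4 = -5/24; a_5 = -3/40; a_6 = -7/720


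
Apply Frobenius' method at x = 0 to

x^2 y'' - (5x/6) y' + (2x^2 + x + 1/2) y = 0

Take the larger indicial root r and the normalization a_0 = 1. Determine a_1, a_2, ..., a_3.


Write in Frobenius form y'' + (p(x)/x) y' + (q(x)/x^2) y = 0:
  p(x) = -5/6,  q(x) = 2x^2 + x + 1/2.
Indicial equation: r(r-1) + (-5/6) r + (1/2) = 0 -> roots r_1 = 3/2, r_2 = 1/3.
Take r = r_1 = 3/2. Let y(x) = x^r sum_{n>=0} a_n x^n with a_0 = 1.
Substitute y = x^r sum a_n x^n and match x^{r+n}. The recurrence is
  D(n) a_n + 1 a_{n-1} + 2 a_{n-2} = 0,  where D(n) = (r+n)(r+n-1) + (-5/6)(r+n) + (1/2).
  a_n = [-1 a_{n-1} - 2 a_{n-2}] / D(n).
Since the indicial polynomial factors as (r - r_1)(r - r_2), D(n) = (r_1 + n - r_1)(r_1 + n - r_2) = n(n + 7/6).
Evaluating step by step (a_0 = 1):
  n = 1: D(1) = 1(1 + 7/6) = 13/6; numerator = -1(1) = -1; a_1 = (-1)/(13/6) = -6/13
  n = 2: D(2) = 2(2 + 7/6) = 19/3; numerator = -1(-6/13) - 2(1) = -20/13; a_2 = (-20/13)/(19/3) = -60/247
  n = 3: D(3) = 3(3 + 7/6) = 25/2; numerator = -1(-60/247) - 2(-6/13) = 288/247; a_3 = (288/247)/(25/2) = 576/6175

r = 3/2; a_0 = 1; a_1 = -6/13; a_2 = -60/247; a_3 = 576/6175


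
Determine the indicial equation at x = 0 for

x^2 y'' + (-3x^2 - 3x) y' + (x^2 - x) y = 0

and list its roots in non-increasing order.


Divide by x^2 to reach normal form y'' + P_1(x) y' + P_2(x) y = 0 with P_1(x) = -3 - 3/x and P_2(x) = 1 - 1/x.
x = 0 is a singular point because the y'-coefficient -3 - 3/x has a pole at x = 0 and the y-coefficient 1 - 1/x has a pole at x = 0.
It is a regular singular point because x P_1(x) = p(x) = -3x - 3 and x^2 P_2(x) = q(x) = x^2 - x are polynomials, hence analytic at x = 0.
p(0) = -3,  q(0) = 0.
Indicial equation: r(r-1) + p(0) r + q(0) = 0, i.e. r^2 + (p(0) - 1) r + q(0) = 0, i.e. r^2 - 4 r = 0.
Discriminant: (-4)^2 - 4(0) = 16, so r = (4 ± 4)/2.
Solving: r_1 = 4, r_2 = 0.

indicial: r^2 - 4 r = 0; roots r_1 = 4, r_2 = 0


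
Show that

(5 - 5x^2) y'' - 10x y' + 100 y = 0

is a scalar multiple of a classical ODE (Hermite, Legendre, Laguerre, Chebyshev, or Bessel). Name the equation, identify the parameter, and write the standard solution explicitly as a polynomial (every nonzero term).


All three coefficients share the factor 5; dividing through by 5 gives  (1 - x^2) y'' - 2x y' + 20 y = 0.
This matches the Legendre equation (1 - x^2) y'' - 2x y' + n(n+1) y = 0 (note the -2x y' term) with n(n+1) = 20, so n = 4; the polynomial solution is P_4(x).
With y = sum_k a_k x^k, matching x^k gives (k+2)(k+1) a_{k+2} = [k(k+1) - n(n+1)] a_k = (k - 4)(k + 5) a_k. The right side vanishes at k = 4, so the series with the parity of 4 terminates at degree 4.
Standard normalization (P_n(1) = 1): leading coefficient (2n)!/(2^n (n!)^2) = 40320/(16*576) = 35/8, so a_4 = 35/8. Work downward with a_k = (k+1)(k+2) a_{k+2} / ((k - 4)(k + 5)):
  a_2 = (3)(4)(35/8) / ((2 - 4)(2 + 5)) = (105/2)/(-14) = -15/4
  a_0 = (1)(2)(-15/4) / ((0 - 4)(0 + 5)) = (-15/2)/(-20) = 3/8
Hence P_4(x) = 35 x^4/8 - 15 x^2/4 + 3/8.

P_4(x); series = 35 x^4/8 - 15 x^2/4 + 3/8


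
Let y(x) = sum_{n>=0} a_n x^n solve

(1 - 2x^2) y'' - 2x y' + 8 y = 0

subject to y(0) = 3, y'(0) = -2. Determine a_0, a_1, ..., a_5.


Ansatz: y(x) = sum_{n>=0} a_n x^n, so y'(x) = sum_{n>=1} n a_n x^(n-1) and y''(x) = sum_{n>=2} n(n-1) a_n x^(n-2).
Substitute into P(x) y'' + Q(x) y' + R(x) y = 0 with P(x) = 1 - 2x^2, Q(x) = -2x, R(x) = 8, and match powers of x.
Initial conditions: a_0 = 3, a_1 = -2.
Setting the coefficient of each power of x to zero and solving order by order (substituting the coefficients already found):
  x^0: 2 a_2 + 8 a_0 = 0  ->  2 a_2 = -8 a_0 = -24  ->  a_2 = -12
  x^1: 6 a_3 + 6 a_1 = 0  ->  6 a_3 = -6 a_1 = 12  ->  a_3 = 2
  x^2: 12 a_4 = 0  ->  a_4 = 0
  x^3: 20 a_5 - 10 a_3 = 0  ->  20 a_5 = 10 a_3 = 20  ->  a_5 = 1
Truncated series: y(x) = 3 - 2 x - 12 x^2 + 2 x^3 + x^5 + O(x^6).

a_0 = 3; a_1 = -2; a_2 = -12; a_3 = 2; a_4 = 0; a_5 = 1


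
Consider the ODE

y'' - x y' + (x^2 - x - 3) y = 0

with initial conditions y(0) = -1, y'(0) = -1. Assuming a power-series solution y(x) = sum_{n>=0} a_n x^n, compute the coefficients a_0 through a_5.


Ansatz: y(x) = sum_{n>=0} a_n x^n, so y'(x) = sum_{n>=1} n a_n x^(n-1) and y''(x) = sum_{n>=2} n(n-1) a_n x^(n-2).
Substitute into P(x) y'' + Q(x) y' + R(x) y = 0 with P(x) = 1, Q(x) = -x, R(x) = x^2 - x - 3, and match powers of x.
Initial conditions: a_0 = -1, a_1 = -1.
Setting the coefficient of each power of x to zero and solving order by order (substituting the coefficients already found):
  x^0: 2 a_2 - 3 a_0 = 0  ->  2 a_2 = 3 a_0 = -3  ->  a_2 = -3/2
  x^1: 6 a_3 - 4 a_1 - a_0 = 0  ->  6 a_3 = 4 a_1 + a_0 = -5  ->  a_3 = -5/6
  x^2: 12 a_4 - 5 a_2 - a_1 + a_0 = 0  ->  12 a_4 = 5 a_2 + a_1 - a_0 = -15/2  ->  a_4 = -5/8
  x^3: 20 a_5 - 6 a_3 - a_2 + a_1 = 0  ->  20 a_5 = 6 a_3 + a_2 - a_1 = -11/2  ->  a_5 = -11/40
Truncated series: y(x) = -1 - x - (3/2) x^2 - (5/6) x^3 - (5/8) x^4 - (11/40) x^5 + O(x^6).

a_0 = -1; a_1 = -1; a_2 = -3/2; a_3 = -5/6; a_4 = -5/8; a_5 = -11/40


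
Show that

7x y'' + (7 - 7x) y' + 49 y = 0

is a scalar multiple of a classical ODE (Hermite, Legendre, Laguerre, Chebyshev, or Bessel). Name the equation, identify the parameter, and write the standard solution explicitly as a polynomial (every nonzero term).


All three coefficients share the factor 7; dividing through by 7 gives  x y'' + (1 - x) y' + 7 y = 0.
This matches the Laguerre equation x y'' + (1 - x) y' + n y = 0 with n = 7; the polynomial solution is L_7(x).
With y = sum_k a_k x^k, matching x^k gives (k+1)k a_{k+1} + (k+1) a_{k+1} - k a_k + n a_k = 0, i.e. (k+1)^2 a_{k+1} = (k - n) a_k = (k - 7) a_k. The right side vanishes at k = 7, so the series terminates at degree 7.
Standard normalization L_n(0) = 1 gives a_0 = 1. Work upward with a_{k+1} = (k - 7) a_k / (k+1)^2:
  a_1 = (0 - 7)(1) / 1^2 = -7/1 = -7
  a_2 = (1 - 7)(-7) / 2^2 = 42/4 = 21/2
  a_3 = (2 - 7)(21/2) / 3^2 = (-105/2)/9 = -35/6
  a_4 = (3 - 7)(-35/6) / 4^2 = (70/3)/16 = 35/24
  a_5 = (4 - 7)(35/24) / 5^2 = (-35/8)/25 = -7/40
  a_6 = (5 - 7)(-7/40) / 6^2 = (7/20)/36 = 7/720
  a_7 = (6 - 7)(7/720) / 7^2 = (-7/720)/49 = -1/5040
Hence L_7(x) = -x^7/5040 + 7 x^6/720 - 7 x^5/40 + 35 x^4/24 - 35 x^3/6 + 21 x^2/2 - 7 x + 1.

L_7(x); series = -x^7/5040 + 7 x^6/720 - 7 x^5/40 + 35 x^4/24 - 35 x^3/6 + 21 x^2/2 - 7 x + 1


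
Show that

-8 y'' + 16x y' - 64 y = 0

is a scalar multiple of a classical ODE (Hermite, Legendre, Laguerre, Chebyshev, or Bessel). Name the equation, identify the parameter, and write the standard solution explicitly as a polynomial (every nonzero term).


All three coefficients share the factor -8; dividing through by -8 gives  y'' - 2x y' + 8 y = 0.
This matches the Hermite equation y'' - 2x y' + 2n y = 0 with 2n = 8, so n = 4; the polynomial solution is H_4(x).
With y = sum_k a_k x^k, matching x^k gives (k+2)(k+1) a_{k+2} = 2(k - n) a_k = 2(k - 4) a_k. The right side vanishes at k = 4, so the series with the parity of 4 terminates at degree 4.
Standard normalization: leading coefficient of H_n is 2^n, so a_4 = 2^4 = 16. Work downward with a_k = (k+1)(k+2) a_{k+2} / (2(k - n)):
  a_2 = (3)(4)(16) / (2(2 - 4)) = 192/(-4) = -48
  a_0 = (1)(2)(-48) / (2(0 - 4)) = -96/(-8) = 12
Hence H_4(x) = 16 x^4 - 48 x^2 + 12.

H_4(x); series = 16 x^4 - 48 x^2 + 12


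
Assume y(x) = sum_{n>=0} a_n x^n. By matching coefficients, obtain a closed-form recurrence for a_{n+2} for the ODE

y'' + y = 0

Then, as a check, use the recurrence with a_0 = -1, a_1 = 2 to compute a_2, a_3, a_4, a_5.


Substitute y = sum_n a_n x^n into y'' + (const) y = 0.
y''(x) = sum_{n>=0} (n+2)(n+1) a_{n+2} x^n.
The ODE becomes sum_n [(n+2)(n+1) a_{n+2} + 1 a_n] x^n = 0.
Setting each coefficient to zero gives the recurrence:
  (n+2)(n+1) a_{n+2} + 1 a_n = 0,
  a_{n+2} = -1 / ((n+1)(n+2)) a_n.

Check with a_0 = -1, a_1 = 2 (apply the recurrence for n = 0, 1, 2, 3): a_0 = -1, a_1 = 2, a_2 = 1/2, a_3 = -1/3, a_4 = -1/24, a_5 = 1/60.

a_{n+2} = -1/((n+1)(n+2)) * a_n; check: a_0 = -1, a_1 = 2, a_2 = 1/2, a_3 = -1/3, a_4 = -1/24, a_5 = 1/60


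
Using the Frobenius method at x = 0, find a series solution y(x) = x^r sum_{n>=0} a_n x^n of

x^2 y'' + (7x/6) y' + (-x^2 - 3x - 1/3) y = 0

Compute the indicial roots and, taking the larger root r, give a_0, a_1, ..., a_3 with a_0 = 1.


Write in Frobenius form y'' + (p(x)/x) y' + (q(x)/x^2) y = 0:
  p(x) = 7/6,  q(x) = -x^2 - 3x - 1/3.
Indicial equation: r(r-1) + (7/6) r + (-1/3) = 0 -> roots r_1 = 1/2, r_2 = -2/3.
Take r = r_1 = 1/2. Let y(x) = x^r sum_{n>=0} a_n x^n with a_0 = 1.
Substitute y = x^r sum a_n x^n and match x^{r+n}. The recurrence is
  D(n) a_n - 3 a_{n-1} - 1 a_{n-2} = 0,  where D(n) = (r+n)(r+n-1) + (7/6)(r+n) + (-1/3).
  a_n = [3 a_{n-1} + 1 a_{n-2}] / D(n).
Since the indicial polynomial factors as (r - r_1)(r - r_2), D(n) = (r_1 + n - r_1)(r_1 + n - r_2) = n(n + 7/6).
Evaluating step by step (a_0 = 1):
  n = 1: D(1) = 1(1 + 7/6) = 13/6; numerator = 3(1) = 3; a_1 = (3)/(13/6) = 18/13
  n = 2: D(2) = 2(2 + 7/6) = 19/3; numerator = 3(18/13) + 1(1) = 67/13; a_2 = (67/13)/(19/3) = 201/247
  n = 3: D(3) = 3(3 + 7/6) = 25/2; numerator = 3(201/247) + 1(18/13) = 945/247; a_3 = (945/247)/(25/2) = 378/1235

r = 1/2; a_0 = 1; a_1 = 18/13; a_2 = 201/247; a_3 = 378/1235


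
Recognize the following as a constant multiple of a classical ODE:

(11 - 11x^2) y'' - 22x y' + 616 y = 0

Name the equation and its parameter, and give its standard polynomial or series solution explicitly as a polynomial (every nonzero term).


All three coefficients share the factor 11; dividing through by 11 gives  (1 - x^2) y'' - 2x y' + 56 y = 0.
This matches the Legendre equation (1 - x^2) y'' - 2x y' + n(n+1) y = 0 (note the -2x y' term) with n(n+1) = 56, so n = 7; the polynomial solution is P_7(x).
With y = sum_k a_k x^k, matching x^k gives (k+2)(k+1) a_{k+2} = [k(k+1) - n(n+1)] a_k = (k - 7)(k + 8) a_k. The right side vanishes at k = 7, so the series with the parity of 7 terminates at degree 7.
Standard normalization (P_n(1) = 1): leading coefficient (2n)!/(2^n (n!)^2) = 87178291200/(128*25401600) = 429/16, so a_7 = 429/16. Work downward with a_k = (k+1)(k+2) a_{k+2} / ((k - 7)(k + 8)):
  a_5 = (6)(7)(429/16) / ((5 - 7)(5 + 8)) = (9009/8)/(-26) = -693/16
  a_3 = (4)(5)(-693/16) / ((3 - 7)(3 + 8)) = (-3465/4)/(-44) = 315/16
  a_1 = (2)(3)(315/16) / ((1 - 7)(1 + 8)) = (945/8)/(-54) = -35/16
Hence P_7(x) = 429 x^7/16 - 693 x^5/16 + 315 x^3/16 - 35 x/16.

P_7(x); series = 429 x^7/16 - 693 x^5/16 + 315 x^3/16 - 35 x/16


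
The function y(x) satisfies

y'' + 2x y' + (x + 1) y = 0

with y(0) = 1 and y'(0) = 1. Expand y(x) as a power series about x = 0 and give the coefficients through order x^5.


Ansatz: y(x) = sum_{n>=0} a_n x^n, so y'(x) = sum_{n>=1} n a_n x^(n-1) and y''(x) = sum_{n>=2} n(n-1) a_n x^(n-2).
Substitute into P(x) y'' + Q(x) y' + R(x) y = 0 with P(x) = 1, Q(x) = 2x, R(x) = x + 1, and match powers of x.
Initial conditions: a_0 = 1, a_1 = 1.
Setting the coefficient of each power of x to zero and solving order by order (substituting the coefficients already found):
  x^0: 2 a_2 + a_0 = 0  ->  2 a_2 = -a_0 = -1  ->  a_2 = -1/2
  x^1: 6 a_3 + 3 a_1 + a_0 = 0  ->  6 a_3 = -3 a_1 - a_0 = -4  ->  a_3 = -2/3
  x^2: 12 a_4 + 5 a_2 + a_1 = 0  ->  12 a_4 = -5 a_2 - a_1 = 3/2  ->  a_4 = 1/8
  x^3: 20 a_5 + 7 a_3 + a_2 = 0  ->  20 a_5 = -7 a_3 - a_2 = 31/6  ->  a_5 = 31/120
Truncated series: y(x) = 1 + x - (1/2) x^2 - (2/3) x^3 + (1/8) x^4 + (31/120) x^5 + O(x^6).

a_0 = 1; a_1 = 1; a_2 = -1/2; a_3 = -2/3; a_4 = 1/8; a_5 = 31/120


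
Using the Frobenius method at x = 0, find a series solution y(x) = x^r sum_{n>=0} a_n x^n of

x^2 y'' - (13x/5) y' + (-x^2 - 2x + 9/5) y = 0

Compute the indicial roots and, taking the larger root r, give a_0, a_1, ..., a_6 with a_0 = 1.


Write in Frobenius form y'' + (p(x)/x) y' + (q(x)/x^2) y = 0:
  p(x) = -13/5,  q(x) = -x^2 - 2x + 9/5.
Indicial equation: r(r-1) + (-13/5) r + (9/5) = 0 -> roots r_1 = 3, r_2 = 3/5.
Take r = r_1 = 3. Let y(x) = x^r sum_{n>=0} a_n x^n with a_0 = 1.
Substitute y = x^r sum a_n x^n and match x^{r+n}. The recurrence is
  D(n) a_n - 2 a_{n-1} - 1 a_{n-2} = 0,  where D(n) = (r+n)(r+n-1) + (-13/5)(r+n) + (9/5).
  a_n = [2 a_{n-1} + 1 a_{n-2}] / D(n).
Since the indicial polynomial factors as (r - r_1)(r - r_2), D(n) = (r_1 + n - r_1)(r_1 + n - r_2) = n(n + 12/5).
Evaluating step by step (a_0 = 1):
  n = 1: D(1) = 1(1 + 12/5) = 17/5; numerator = 2(1) = 2; a_1 = (2)/(17/5) = 10/17
  n = 2: D(2) = 2(2 + 12/5) = 44/5; numerator = 2(10/17) + 1(1) = 37/17; a_2 = (37/17)/(44/5) = 185/748
  n = 3: D(3) = 3(3 + 12/5) = 81/5; numerator = 2(185/748) + 1(10/17) = 405/374; a_3 = (405/374)/(81/5) = 25/374
  n = 4: D(4) = 4(4 + 12/5) = 128/5; numerator = 2(25/374) + 1(185/748) = 285/748; a_4 = (285/748)/(128/5) = 1425/95744
  n = 5: D(5) = 5(5 + 12/5) = 37; numerator = 2(1425/95744) + 1(25/374) = 4625/47872; a_5 = (4625/47872)/(37) = 125/47872
  n = 6: D(6) = 6(6 + 12/5) = 252/5; numerator = 2(125/47872) + 1(1425/95744) = 175/8704; a_6 = (175/8704)/(252/5) = 125/313344

r = 3; a_0 = 1; a_1 = 10/17; a_2 = 185/748; a_3 = 25/374; a_4 = 1425/95744; a_5 = 125/47872; a_6 = 125/313344


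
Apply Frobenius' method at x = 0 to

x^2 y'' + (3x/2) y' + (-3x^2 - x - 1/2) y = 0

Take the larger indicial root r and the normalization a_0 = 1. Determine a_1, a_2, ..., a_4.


Write in Frobenius form y'' + (p(x)/x) y' + (q(x)/x^2) y = 0:
  p(x) = 3/2,  q(x) = -3x^2 - x - 1/2.
Indicial equation: r(r-1) + (3/2) r + (-1/2) = 0 -> roots r_1 = 1/2, r_2 = -1.
Take r = r_1 = 1/2. Let y(x) = x^r sum_{n>=0} a_n x^n with a_0 = 1.
Substitute y = x^r sum a_n x^n and match x^{r+n}. The recurrence is
  D(n) a_n - 1 a_{n-1} - 3 a_{n-2} = 0,  where D(n) = (r+n)(r+n-1) + (3/2)(r+n) + (-1/2).
  a_n = [1 a_{n-1} + 3 a_{n-2}] / D(n).
Since the indicial polynomial factors as (r - r_1)(r - r_2), D(n) = (r_1 + n - r_1)(r_1 + n - r_2) = n(n + 3/2).
Evaluating step by step (a_0 = 1):
  n = 1: D(1) = 1(1 + 3/2) = 5/2; numerator = 1(1) = 1; a_1 = (1)/(5/2) = 2/5
  n = 2: D(2) = 2(2 + 3/2) = 7; numerator = 1(2/5) + 3(1) = 17/5; a_2 = (17/5)/(7) = 17/35
  n = 3: D(3) = 3(3 + 3/2) = 27/2; numerator = 1(17/35) + 3(2/5) = 59/35; a_3 = (59/35)/(27/2) = 118/945
  n = 4: D(4) = 4(4 + 3/2) = 22; numerator = 1(118/945) + 3(17/35) = 299/189; a_4 = (299/189)/(22) = 299/4158

r = 1/2; a_0 = 1; a_1 = 2/5; a_2 = 17/35; a_3 = 118/945; a_4 = 299/4158


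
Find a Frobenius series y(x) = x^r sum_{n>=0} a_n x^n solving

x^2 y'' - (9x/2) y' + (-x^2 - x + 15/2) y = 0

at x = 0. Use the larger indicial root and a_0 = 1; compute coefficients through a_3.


Write in Frobenius form y'' + (p(x)/x) y' + (q(x)/x^2) y = 0:
  p(x) = -9/2,  q(x) = -x^2 - x + 15/2.
Indicial equation: r(r-1) + (-9/2) r + (15/2) = 0 -> roots r_1 = 3, r_2 = 5/2.
Take r = r_1 = 3. Let y(x) = x^r sum_{n>=0} a_n x^n with a_0 = 1.
Substitute y = x^r sum a_n x^n and match x^{r+n}. The recurrence is
  D(n) a_n - 1 a_{n-1} - 1 a_{n-2} = 0,  where D(n) = (r+n)(r+n-1) + (-9/2)(r+n) + (15/2).
  a_n = [1 a_{n-1} + 1 a_{n-2}] / D(n).
Since the indicial polynomial factors as (r - r_1)(r - r_2), D(n) = (r_1 + n - r_1)(r_1 + n - r_2) = n(n + 1/2).
Evaluating step by step (a_0 = 1):
  n = 1: D(1) = 1(1 + 1/2) = 3/2; numerator = 1(1) = 1; a_1 = (1)/(3/2) = 2/3
  n = 2: D(2) = 2(2 + 1/2) = 5; numerator = 1(2/3) + 1(1) = 5/3; a_2 = (5/3)/(5) = 1/3
  n = 3: D(3) = 3(3 + 1/2) = 21/2; numerator = 1(1/3) + 1(2/3) = 1; a_3 = (1)/(21/2) = 2/21

r = 3; a_0 = 1; a_1 = 2/3; a_2 = 1/3; a_3 = 2/21


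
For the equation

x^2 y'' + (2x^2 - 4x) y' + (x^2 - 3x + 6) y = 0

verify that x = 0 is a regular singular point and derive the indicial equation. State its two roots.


Divide by x^2 to reach normal form y'' + P_1(x) y' + P_2(x) y = 0 with P_1(x) = 2 - 4/x and P_2(x) = 1 - 3/x + 6/x^2.
x = 0 is a singular point because the y'-coefficient 2 - 4/x has a pole at x = 0 and the y-coefficient 1 - 3/x + 6/x^2 has a pole at x = 0.
It is a regular singular point because x P_1(x) = p(x) = 2x - 4 and x^2 P_2(x) = q(x) = x^2 - 3x + 6 are polynomials, hence analytic at x = 0.
p(0) = -4,  q(0) = 6.
Indicial equation: r(r-1) + p(0) r + q(0) = 0, i.e. r^2 + (p(0) - 1) r + q(0) = 0, i.e. r^2 - 5 r + 6 = 0.
Discriminant: (-5)^2 - 4(6) = 1, so r = (5 ± 1)/2.
Solving: r_1 = 3, r_2 = 2.

indicial: r^2 - 5 r + 6 = 0; roots r_1 = 3, r_2 = 2


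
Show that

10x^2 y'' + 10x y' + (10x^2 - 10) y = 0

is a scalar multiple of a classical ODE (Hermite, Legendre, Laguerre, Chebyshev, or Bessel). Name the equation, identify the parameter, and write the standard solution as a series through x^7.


All three coefficients share the factor 10; dividing through by 10 gives  x^2 y'' + x y' + (x^2 - 1) y = 0.
This matches the Bessel equation x^2 y'' + x y' + (x^2 - nu^2) y = 0 with nu^2 = 1, so nu = 1; the solution bounded at x = 0 is J_1(x).
Frobenius at x = 0: indicial roots ±nu; for r = nu the recurrence k(k + 2nu) c_k = -c_{k-2} gives the standard series J_nu(x) = sum_{k>=0} (-1)^k / (k! (k+nu)!) (x/2)^(2k+nu). Evaluate the first 4 terms:
  k = 0: (-1)^0 / (0! * 1! * 2^1) x^1 = 1/(1*1*2) x^1 = (1/2) x^1
  k = 1: (-1)^1 / (1! * 2! * 2^3) x^3 = -1/(1*2*8) x^3 = (-1/16) x^3
  k = 2: (-1)^2 / (2! * 3! * 2^5) x^5 = 1/(2*6*32) x^5 = (1/384) x^5
  k = 3: (-1)^3 / (3! * 4! * 2^7) x^7 = -1/(6*24*128) x^7 = (-1/18432) x^7
Hence J_1(x) = -x^7/18432 + x^5/384 - x^3/16 + x/2 + ....

J_1(x); series = -x^7/18432 + x^5/384 - x^3/16 + x/2


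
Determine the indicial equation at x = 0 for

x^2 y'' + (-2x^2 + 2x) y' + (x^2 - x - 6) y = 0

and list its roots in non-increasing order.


Divide by x^2 to reach normal form y'' + P_1(x) y' + P_2(x) y = 0 with P_1(x) = -2 + 2/x and P_2(x) = 1 - 1/x - 6/x^2.
x = 0 is a singular point because the y'-coefficient -2 + 2/x has a pole at x = 0 and the y-coefficient 1 - 1/x - 6/x^2 has a pole at x = 0.
It is a regular singular point because x P_1(x) = p(x) = 2 - 2x and x^2 P_2(x) = q(x) = x^2 - x - 6 are polynomials, hence analytic at x = 0.
p(0) = 2,  q(0) = -6.
Indicial equation: r(r-1) + p(0) r + q(0) = 0, i.e. r^2 + (p(0) - 1) r + q(0) = 0, i.e. r^2 + 1 r - 6 = 0.
Discriminant: (1)^2 - 4(-6) = 25, so r = (-1 ± 5)/2.
Solving: r_1 = 2, r_2 = -3.

indicial: r^2 + 1 r - 6 = 0; roots r_1 = 2, r_2 = -3


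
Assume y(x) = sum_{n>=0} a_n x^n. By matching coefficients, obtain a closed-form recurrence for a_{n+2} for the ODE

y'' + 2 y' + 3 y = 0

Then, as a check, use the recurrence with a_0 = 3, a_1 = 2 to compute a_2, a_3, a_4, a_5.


Substitute y = sum_n a_n x^n.
y''(x) has coefficient (n+2)(n+1) a_{n+2} at x^n;
2 y'(x) has coefficient 2 (n+1) a_{n+1} at x^n;
3 y(x) has coefficient 3 a_n at x^n.
Matching x^n: (n+2)(n+1) a_{n+2} + 2 (n+1) a_{n+1} + 3 a_n = 0.
Thus a_{n+2} = [-2 (n+1) a_{n+1} - 3 a_n] / ((n+1)(n+2)).

Check with a_0 = 3, a_1 = 2 (apply the recurrence for n = 0, 1, 2, 3): a_0 = 3, a_1 = 2, a_2 = -13/2, a_3 = 10/3, a_4 = -1/24, a_5 = -29/60.

a_(n+2) = [-2 (n+1) a_(n+1) - 3 a_n] / ((n+1)(n+2)); check: a_0 = 3, a_1 = 2, a_2 = -13/2, a_3 = 10/3, a_4 = -1/24, a_5 = -29/60


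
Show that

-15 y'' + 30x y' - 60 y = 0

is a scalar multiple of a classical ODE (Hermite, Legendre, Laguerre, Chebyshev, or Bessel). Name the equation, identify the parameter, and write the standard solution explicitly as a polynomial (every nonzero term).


All three coefficients share the factor -15; dividing through by -15 gives  y'' - 2x y' + 4 y = 0.
This matches the Hermite equation y'' - 2x y' + 2n y = 0 with 2n = 4, so n = 2; the polynomial solution is H_2(x).
With y = sum_k a_k x^k, matching x^k gives (k+2)(k+1) a_{k+2} = 2(k - n) a_k = 2(k - 2) a_k. The right side vanishes at k = 2, so the series with the parity of 2 terminates at degree 2.
Standard normalization: leading coefficient of H_n is 2^n, so a_2 = 2^2 = 4. Work downward with a_k = (k+1)(k+2) a_{k+2} / (2(k - n)):
  a_0 = (1)(2)(4) / (2(0 - 2)) = 8/(-4) = -2
Hence H_2(x) = 4 x^2 - 2.

H_2(x); series = 4 x^2 - 2


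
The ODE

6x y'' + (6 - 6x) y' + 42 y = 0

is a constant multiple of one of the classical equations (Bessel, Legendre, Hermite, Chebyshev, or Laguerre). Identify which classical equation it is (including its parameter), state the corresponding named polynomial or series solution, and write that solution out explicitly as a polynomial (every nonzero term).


All three coefficients share the factor 6; dividing through by 6 gives  x y'' + (1 - x) y' + 7 y = 0.
This matches the Laguerre equation x y'' + (1 - x) y' + n y = 0 with n = 7; the polynomial solution is L_7(x).
With y = sum_k a_k x^k, matching x^k gives (k+1)k a_{k+1} + (k+1) a_{k+1} - k a_k + n a_k = 0, i.e. (k+1)^2 a_{k+1} = (k - n) a_k = (k - 7) a_k. The right side vanishes at k = 7, so the series terminates at degree 7.
Standard normalization L_n(0) = 1 gives a_0 = 1. Work upward with a_{k+1} = (k - 7) a_k / (k+1)^2:
  a_1 = (0 - 7)(1) / 1^2 = -7/1 = -7
  a_2 = (1 - 7)(-7) / 2^2 = 42/4 = 21/2
  a_3 = (2 - 7)(21/2) / 3^2 = (-105/2)/9 = -35/6
  a_4 = (3 - 7)(-35/6) / 4^2 = (70/3)/16 = 35/24
  a_5 = (4 - 7)(35/24) / 5^2 = (-35/8)/25 = -7/40
  a_6 = (5 - 7)(-7/40) / 6^2 = (7/20)/36 = 7/720
  a_7 = (6 - 7)(7/720) / 7^2 = (-7/720)/49 = -1/5040
Hence L_7(x) = -x^7/5040 + 7 x^6/720 - 7 x^5/40 + 35 x^4/24 - 35 x^3/6 + 21 x^2/2 - 7 x + 1.

L_7(x); series = -x^7/5040 + 7 x^6/720 - 7 x^5/40 + 35 x^4/24 - 35 x^3/6 + 21 x^2/2 - 7 x + 1


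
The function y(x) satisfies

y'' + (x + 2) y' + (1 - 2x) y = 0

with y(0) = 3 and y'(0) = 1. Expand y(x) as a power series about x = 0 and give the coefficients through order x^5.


Ansatz: y(x) = sum_{n>=0} a_n x^n, so y'(x) = sum_{n>=1} n a_n x^(n-1) and y''(x) = sum_{n>=2} n(n-1) a_n x^(n-2).
Substitute into P(x) y'' + Q(x) y' + R(x) y = 0 with P(x) = 1, Q(x) = x + 2, R(x) = 1 - 2x, and match powers of x.
Initial conditions: a_0 = 3, a_1 = 1.
Setting the coefficient of each power of x to zero and solving order by order (substituting the coefficients already found):
  x^0: 2 a_2 + 2 a_1 + a_0 = 0  ->  2 a_2 = -2 a_1 - a_0 = -5  ->  a_2 = -5/2
  x^1: 6 a_3 + 4 a_2 + 2 a_1 - 2 a_0 = 0  ->  6 a_3 = -4 a_2 - 2 a_1 + 2 a_0 = 14  ->  a_3 = 7/3
  x^2: 12 a_4 + 6 a_3 + 3 a_2 - 2 a_1 = 0  ->  12 a_4 = -6 a_3 - 3 a_2 + 2 a_1 = -9/2  ->  a_4 = -3/8
  x^3: 20 a_5 + 8 a_4 + 4 a_3 - 2 a_2 = 0  ->  20 a_5 = -8 a_4 - 4 a_3 + 2 a_2 = -34/3  ->  a_5 = -17/30
Truncated series: y(x) = 3 + x - (5/2) x^2 + (7/3) x^3 - (3/8) x^4 - (17/30) x^5 + O(x^6).

a_0 = 3; a_1 = 1; a_2 = -5/2; a_3 = 7/3; a_4 = -3/8; a_5 = -17/30


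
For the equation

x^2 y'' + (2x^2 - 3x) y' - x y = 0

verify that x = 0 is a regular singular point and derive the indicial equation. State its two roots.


Divide by x^2 to reach normal form y'' + P_1(x) y' + P_2(x) y = 0 with P_1(x) = 2 - 3/x and P_2(x) = -1/x.
x = 0 is a singular point because the y'-coefficient 2 - 3/x has a pole at x = 0 and the y-coefficient -1/x has a pole at x = 0.
It is a regular singular point because x P_1(x) = p(x) = 2x - 3 and x^2 P_2(x) = q(x) = -x are polynomials, hence analytic at x = 0.
p(0) = -3,  q(0) = 0.
Indicial equation: r(r-1) + p(0) r + q(0) = 0, i.e. r^2 + (p(0) - 1) r + q(0) = 0, i.e. r^2 - 4 r = 0.
Discriminant: (-4)^2 - 4(0) = 16, so r = (4 ± 4)/2.
Solving: r_1 = 4, r_2 = 0.

indicial: r^2 - 4 r = 0; roots r_1 = 4, r_2 = 0
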